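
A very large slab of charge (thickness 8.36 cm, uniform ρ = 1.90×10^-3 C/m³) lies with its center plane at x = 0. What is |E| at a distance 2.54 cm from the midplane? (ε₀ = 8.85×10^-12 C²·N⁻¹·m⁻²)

E ≈ 5.45×10^6 N/C

By symmetry E is perpendicular to the slab. A Gaussian pillbox from −2.54 cm to +2.54 cm (face area A) lies entirely within the slab.
Q_enc = ρ·(2x)·A and flux = 2EA, so 2EA = 2ρxA/ε₀ ⇒ E = |ρ|x/ε₀.
E = (1.90×10^-3)(0.0254)/(8.85×10^-12) = 5.45×10^6 N/C.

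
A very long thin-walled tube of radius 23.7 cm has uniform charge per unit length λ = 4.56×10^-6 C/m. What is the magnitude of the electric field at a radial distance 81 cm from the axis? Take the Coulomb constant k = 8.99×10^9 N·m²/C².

Take a coaxial cylindrical Gaussian surface of radius r = 81 cm and length L (r > 23.7 cm).
The full line charge is enclosed: λ_enc = 4.56×10^-6 C/m.
By Gauss's law (flux through the curved wall only), E·2πrL = λ_enc L/ε₀.
E = 2k|λ_enc|/r = 2(8.99×10^9)(4.56×10^-6)/(0.81) = 1.01×10^5 N/C.

E = 1.01e5 N/C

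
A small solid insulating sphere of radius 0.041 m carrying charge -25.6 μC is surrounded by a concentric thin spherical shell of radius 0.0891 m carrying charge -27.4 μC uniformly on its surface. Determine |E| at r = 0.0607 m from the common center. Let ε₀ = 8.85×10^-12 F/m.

|E| ≈ 6.25×10^7 N/C

By spherical symmetry E is radial; choose a Gaussian sphere of radius r = 0.0607 m (between the bodies, 0.041 m < r < 0.0891 m).
Only the inner charge is enclosed; the outer shell contributes nothing inside itself. Q_enc = -25.6 μC = -2.56×10^-5 C.
Gauss's law: E·4πr² = Q_enc/ε₀.
E = |Q_enc|/(4πε₀r²) = (2.56×10^-5)/(4π·8.85×10^-12·(0.0607)²) = 6.25×10^7 N/C.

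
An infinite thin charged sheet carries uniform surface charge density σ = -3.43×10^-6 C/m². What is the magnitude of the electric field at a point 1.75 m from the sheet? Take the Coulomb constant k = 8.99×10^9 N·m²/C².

Choose a cylindrical pillbox piercing the sheet, end faces (area A) parallel to it.
Only the two end caps contribute flux: Φ = 2EA. With Q_enc = σA, Gauss's law gives E = |σ|/(2ε₀).
E = 2πk|σ| = 2π(8.99×10^9)(3.43e-6) = 1.94×10^5 N/C.

|E| = 1.94×10^5 N/C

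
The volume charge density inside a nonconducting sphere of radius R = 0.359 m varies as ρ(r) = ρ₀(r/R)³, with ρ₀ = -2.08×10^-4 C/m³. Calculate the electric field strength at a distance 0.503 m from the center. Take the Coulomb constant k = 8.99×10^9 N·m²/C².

By spherical symmetry E is radial; choose a Gaussian sphere of radius r = 0.503 m (r > R, all charge enclosed).
Q_enc = 4π ∫₀^R ρ₀(r'/R)^3 r'² dr' = 4πρ₀R³/6 = -2.016×10^-5 C.
By Gauss's law, ∮E·dA = E·4πr² = Q_enc/ε₀.
E = k|Q_enc|/r² = (8.99×10^9)(2.016e-5)/(0.503)² = 7.16×10^5 N/C.

7.16×10^5 V/m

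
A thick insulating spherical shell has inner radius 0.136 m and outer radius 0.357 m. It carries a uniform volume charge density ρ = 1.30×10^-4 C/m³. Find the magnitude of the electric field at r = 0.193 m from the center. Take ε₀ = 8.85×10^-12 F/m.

E = 6.14e5 V/m

By spherical symmetry E is radial; choose a Gaussian sphere of radius r = 0.193 m (within the shell material, 0.136 m < r < 0.357 m).
Only the shell between 0.136 m and r is enclosed: Q_enc = ρ·(4π/3)(r³ − a³) = (1.30×10^-4)·(4π/3)·((0.193)³ − (0.136)³) = 2.545×10^-6 C.
By Gauss's law, ∮E·dA = E·4πr² = Q_enc/ε₀.
E = |Q_enc|/(4πε₀r²) = (2.545×10^-6)/(4π·8.85×10^-12·(0.193)²) = 6.14×10^5 N/C.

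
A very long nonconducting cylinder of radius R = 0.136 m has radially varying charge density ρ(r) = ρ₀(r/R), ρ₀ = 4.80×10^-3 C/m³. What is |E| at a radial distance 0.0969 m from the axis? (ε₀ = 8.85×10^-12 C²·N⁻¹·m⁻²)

Take a coaxial cylindrical Gaussian surface of radius r = 0.0969 m and length L (r < R).
λ_enc = ∫₀^r ρ(r')·2πr' dr' = (2πρ₀/R)·r^3/3 = 6.726e-5 C/m.
Gauss's law: E·2πrL = λ_enc L/ε₀.
E = |λ_enc|/(2πε₀r) = (6.726×10^-5)/(2π·8.85×10^-12·0.0969) = 1.25×10^7 N/C.

E = 1.25e7 N/C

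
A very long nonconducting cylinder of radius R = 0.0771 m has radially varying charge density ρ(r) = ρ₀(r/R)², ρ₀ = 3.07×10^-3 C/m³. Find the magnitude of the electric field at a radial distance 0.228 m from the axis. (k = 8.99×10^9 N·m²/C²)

Coaxial Gaussian cylinder, radius r = 0.228 m, length L (r > R, full charge per length enclosed).
λ_enc = 2π ∫₀^R ρ₀(r'/R)^2 r' dr' = 2πρ₀R²/4 = 2.867×10^-5 C/m.
By Gauss's law (flux through the curved wall only), E·2πrL = λ_enc L/ε₀.
E = 2k|λ_enc|/r = 2(8.99×10^9)(2.867e-5)/(0.228) = 2.26×10^6 N/C.

E = 2.26×10^6 V/m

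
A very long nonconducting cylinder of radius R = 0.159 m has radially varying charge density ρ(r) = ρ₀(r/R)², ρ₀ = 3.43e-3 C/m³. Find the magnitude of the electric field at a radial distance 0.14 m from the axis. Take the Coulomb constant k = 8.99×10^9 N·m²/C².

Choose a coaxial cylinder of radius r = 0.14 m (arbitrary length L) as the Gaussian surface (r < R).
λ_enc = ∫₀^r ρ(r')·2πr' dr' = (2πρ₀/R²)·r^4/4 = 8.187×10^-5 C/m.
Gauss's law: E·2πrL = λ_enc L/ε₀.
E = 2k|λ_enc|/r = 2(8.99×10^9)(8.187×10^-5)/(0.14) = 1.05×10^7 N/C.

E ≈ 1.05e7 V/m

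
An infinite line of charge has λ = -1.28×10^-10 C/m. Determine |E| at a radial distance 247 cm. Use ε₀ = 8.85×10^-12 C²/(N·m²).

|E| ≈ 0.932 N/C

Coaxial Gaussian cylinder, radius r = 247 cm, length L.
Q_enc = λL, so λ_enc = -1.28e-10 C/m.
Gauss's law: E·2πrL = λ_enc L/ε₀.
E = |λ_enc|/(2πε₀r) = (1.28×10^-10)/(2π·8.85×10^-12·2.47) = 0.932 N/C.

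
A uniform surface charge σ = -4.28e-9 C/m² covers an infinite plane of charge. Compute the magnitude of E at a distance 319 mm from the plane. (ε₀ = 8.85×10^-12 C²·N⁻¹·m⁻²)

242 N/C

Choose a cylindrical pillbox piercing the sheet, end faces (area A) parallel to it.
Only the two end caps contribute flux: Φ = 2EA. With Q_enc = σA, Gauss's law gives E = |σ|/(2ε₀).
E = |σ|/(2ε₀) = (4.28×10^-9)/(2·8.85×10^-12) = 242 N/C.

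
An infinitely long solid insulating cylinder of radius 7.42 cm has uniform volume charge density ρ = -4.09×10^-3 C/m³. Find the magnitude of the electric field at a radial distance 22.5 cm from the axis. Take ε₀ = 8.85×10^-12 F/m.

E = 5.65e6 V/m

Choose a coaxial cylinder of radius r = 22.5 cm (arbitrary length L) as the Gaussian surface (r > 7.42 cm, full cross-section enclosed).
λ_enc = ρ·πR² = (-4.09e-3)π(0.0742)² = -7.074×10^-5 C/m.
Since E is radial and uniform over the curved surface, Φ = E·2πrL = Q_enc/ε₀ = λ_enc L/ε₀.
E = |λ_enc|/(2πε₀r) = (7.074e-5)/(2π·8.85×10^-12·0.225) = 5.65e6 N/C.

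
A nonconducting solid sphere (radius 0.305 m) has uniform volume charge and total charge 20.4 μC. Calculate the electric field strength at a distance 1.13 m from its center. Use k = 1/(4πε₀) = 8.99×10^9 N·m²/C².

|E| = 1.44×10^5 N/C

Use a concentric Gaussian sphere at r = 1.13 m (r > R, so the entire charge is enclosed).
Q_enc = 20.4 μC = 2.04×10^-5 C.
By Gauss's law, ∮E·dA = E·4πr² = Q_enc/ε₀.
E = k|Q_enc|/r² = (8.99×10^9)(2.04×10^-5)/(1.13)² = 1.44×10^5 N/C.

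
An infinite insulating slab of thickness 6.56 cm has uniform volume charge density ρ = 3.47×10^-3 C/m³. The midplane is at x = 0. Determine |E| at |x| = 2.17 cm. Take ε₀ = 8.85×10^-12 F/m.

E = 8.51e6 N/C

By symmetry E is perpendicular to the slab. A Gaussian pillbox from −2.17 cm to +2.17 cm (face area A) lies entirely within the slab.
Q_enc = ρ·(2x)·A and flux = 2EA, so 2EA = 2ρxA/ε₀ ⇒ E = |ρ|x/ε₀.
E = (3.47×10^-3)(0.0217)/(8.85×10^-12) = 8.51e6 N/C.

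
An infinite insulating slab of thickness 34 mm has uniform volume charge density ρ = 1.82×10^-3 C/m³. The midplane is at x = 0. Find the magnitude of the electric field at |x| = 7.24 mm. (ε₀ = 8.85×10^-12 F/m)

By symmetry E is perpendicular to the slab. A Gaussian pillbox from −7.24 mm to +7.24 mm (face area A) lies entirely within the slab.
Q_enc = ρ·(2x)·A and flux = 2EA, so 2EA = 2ρxA/ε₀ ⇒ E = |ρ|x/ε₀.
E = (1.82×10^-3)(0.00724)/(8.85×10^-12) = 1.49e6 N/C.

E = 1.49×10^6 V/m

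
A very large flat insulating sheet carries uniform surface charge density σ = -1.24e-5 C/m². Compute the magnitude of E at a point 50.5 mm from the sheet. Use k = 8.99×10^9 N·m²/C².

7.00×10^5 V/m

The symmetry is planar: E is normal to the sheet and the same magnitude on both sides. Take a pillbox straddling the sheet with end-cap area A.
Only the two end caps contribute flux: Φ = 2EA. With Q_enc = σA, Gauss's law gives E = |σ|/(2ε₀).
E = 2πk|σ| = 2π(8.99×10^9)(1.24×10^-5) = 7.00×10^5 N/C.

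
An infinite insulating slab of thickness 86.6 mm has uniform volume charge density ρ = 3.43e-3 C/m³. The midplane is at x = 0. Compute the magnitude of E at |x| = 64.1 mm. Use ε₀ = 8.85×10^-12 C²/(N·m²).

1.68e7 N/C

The point |x| = 64.1 mm lies outside the slab (half-thickness 0.0433 m). A symmetric pillbox spanning the full slab encloses Q_enc = ρ·d·A.
Flux = 2EA ⇒ E = |ρ|d/(2ε₀), independent of distance outside.
E = (3.43×10^-3)(0.0866)/(2·8.85×10^-12) = 1.68×10^7 N/C.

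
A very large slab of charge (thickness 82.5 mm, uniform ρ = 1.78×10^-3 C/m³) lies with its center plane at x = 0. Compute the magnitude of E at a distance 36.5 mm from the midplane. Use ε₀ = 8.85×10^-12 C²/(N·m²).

|E| = 7.34×10^6 V/m

By symmetry E is perpendicular to the slab. A Gaussian pillbox from −36.5 mm to +36.5 mm (face area A) lies entirely within the slab.
Q_enc = ρ·(2x)·A and flux = 2EA, so 2EA = 2ρxA/ε₀ ⇒ E = |ρ|x/ε₀.
E = (1.78e-3)(0.0365)/(8.85×10^-12) = 7.34×10^6 N/C.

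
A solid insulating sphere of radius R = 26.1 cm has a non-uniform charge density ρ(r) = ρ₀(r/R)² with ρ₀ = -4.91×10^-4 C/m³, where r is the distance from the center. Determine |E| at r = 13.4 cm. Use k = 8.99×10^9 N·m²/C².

Take a concentric spherical Gaussian surface of radius r = 13.4 cm (r < R).
Q_enc = ∫₀^r ρ(r')·4πr'² dr' = (4πρ₀/R²) ∫₀^r r'^4 dr' = 4πρ₀ r^5/(5·R²) = -7.826e-7 C.
Since E is radial and uniform over the Gaussian sphere, Φ = E·4πr² = Q_enc/ε₀.
E = k|Q_enc|/r² = (8.99×10^9)(7.826×10^-7)/(0.134)² = 3.92e5 N/C.

|E| = 3.92×10^5 N/C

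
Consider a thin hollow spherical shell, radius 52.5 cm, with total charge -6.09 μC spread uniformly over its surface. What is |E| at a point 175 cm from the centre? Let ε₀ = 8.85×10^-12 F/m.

E ≈ 1.79×10^4 N/C

Use a concentric Gaussian sphere at r = 175 cm (r > 52.5 cm).
The entire shell is enclosed: Q_enc = -6.09×10^-6 C.
By Gauss's law, ∮E·dA = E·4πr² = Q_enc/ε₀.
E = |Q_enc|/(4πε₀r²) = (6.09e-6)/(4π·8.85×10^-12·(1.75)²) = 1.79×10^4 N/C.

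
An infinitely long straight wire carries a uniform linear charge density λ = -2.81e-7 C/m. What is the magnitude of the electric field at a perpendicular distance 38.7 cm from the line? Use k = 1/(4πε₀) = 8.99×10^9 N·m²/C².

Coaxial Gaussian cylinder, radius r = 38.7 cm, length L.
Q_enc = λL, so λ_enc = -2.81×10^-7 C/m.
Applying ∮E·dA = Q_enc/ε₀ with the end caps contributing no flux:
E = 2k|λ_enc|/r = 2(8.99×10^9)(2.81e-7)/(0.387) = 1.31×10^4 N/C.

E = 1.31×10^4 N/C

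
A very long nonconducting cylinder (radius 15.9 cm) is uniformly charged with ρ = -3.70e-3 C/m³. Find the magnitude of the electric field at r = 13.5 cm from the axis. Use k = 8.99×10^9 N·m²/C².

|E| ≈ 2.82×10^7 N/C

Take a coaxial cylindrical Gaussian surface of radius r = 13.5 cm and length L (r < R).
Charge inside radius r per length L is ρ·πr²·L, so λ_enc = ρπr² = -2.118×10^-4 C/m.
By Gauss's law (flux through the curved wall only), E·2πrL = λ_enc L/ε₀.
E = 2k|λ_enc|/r = 2(8.99×10^9)(2.118×10^-4)/(0.135) = 2.82×10^7 N/C.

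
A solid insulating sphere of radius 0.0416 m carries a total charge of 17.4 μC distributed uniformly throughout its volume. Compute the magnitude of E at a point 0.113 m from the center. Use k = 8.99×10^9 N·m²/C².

Take a concentric spherical Gaussian surface of radius r = 0.113 m (r > R, so the entire charge is enclosed).
Q_enc = 17.4 μC = 1.74×10^-5 C.
Since E is radial and uniform over the Gaussian sphere, Φ = E·4πr² = Q_enc/ε₀.
E = k|Q_enc|/r² = (8.99×10^9)(1.74×10^-5)/(0.113)² = 1.23e7 N/C.

E ≈ 1.23×10^7 V/m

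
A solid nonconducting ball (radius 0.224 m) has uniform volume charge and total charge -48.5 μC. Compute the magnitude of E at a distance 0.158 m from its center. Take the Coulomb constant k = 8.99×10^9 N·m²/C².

|E| ≈ 6.13×10^6 V/m

Take a concentric spherical Gaussian surface of radius r = 0.158 m (r < R).
Only the charge within r is enclosed: Q_enc = Q·(r/R)³ = (-48.5 μC)·(0.158 m/0.224 m)³ = -1.702e-5 C.
By Gauss's law, ∮E·dA = E·4πr² = Q_enc/ε₀.
E = k|Q_enc|/r² = (8.99×10^9)(1.702e-5)/(0.158)² = 6.13e6 N/C.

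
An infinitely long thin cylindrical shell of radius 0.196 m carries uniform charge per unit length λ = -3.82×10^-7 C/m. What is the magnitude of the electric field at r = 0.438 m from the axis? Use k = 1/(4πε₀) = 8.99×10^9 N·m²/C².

Take a coaxial cylindrical Gaussian surface of radius r = 0.438 m and length L (r > 0.196 m).
The full line charge is enclosed: λ_enc = -3.82×10^-7 C/m.
Applying ∮E·dA = Q_enc/ε₀ with the end caps contributing no flux:
E = 2k|λ_enc|/r = 2(8.99×10^9)(3.82e-7)/(0.438) = 1.57×10^4 N/C.

|E| = 1.57×10^4 N/C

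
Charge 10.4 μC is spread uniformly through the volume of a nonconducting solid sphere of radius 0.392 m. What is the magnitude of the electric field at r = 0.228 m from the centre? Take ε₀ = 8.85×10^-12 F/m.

E = 3.54×10^5 N/C

Symmetry ⇒ E = E(r) r̂. Gaussian sphere of radius r = 0.228 m (r < R).
For a uniform sphere the enclosed fraction is (r/R)³, so Q_enc = (10.4 μC)(0.228/0.392)³ = 2.046×10^-6 C.
Applying ∮E·dA = Q_enc/ε₀ with Φ = E(4πr²):
E = |Q_enc|/(4πε₀r²) = (2.046e-6)/(4π·8.85×10^-12·(0.228)²) = 3.54×10^5 N/C.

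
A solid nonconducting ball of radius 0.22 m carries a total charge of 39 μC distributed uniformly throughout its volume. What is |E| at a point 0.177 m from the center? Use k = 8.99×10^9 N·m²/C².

E ≈ 5.83×10^6 N/C

Take a concentric spherical Gaussian surface of radius r = 0.177 m (r < R).
Only the charge within r is enclosed: Q_enc = Q·(r/R)³ = (39 μC)·(0.177 m/0.22 m)³ = 2.031e-5 C.
By Gauss's law, ∮E·dA = E·4πr² = Q_enc/ε₀.
E = k|Q_enc|/r² = (8.99×10^9)(2.031×10^-5)/(0.177)² = 5.83×10^6 N/C.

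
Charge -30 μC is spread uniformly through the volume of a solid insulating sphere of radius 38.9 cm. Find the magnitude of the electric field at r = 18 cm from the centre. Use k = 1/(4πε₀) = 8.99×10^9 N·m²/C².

Symmetry ⇒ E = E(r) r̂. Gaussian sphere of radius r = 18 cm (r < R).
Only the charge within r is enclosed: Q_enc = Q·(r/R)³ = (-30 μC)·(18 cm/38.9 cm)³ = -2.972×10^-6 C.
By Gauss's law, ∮E·dA = E·4πr² = Q_enc/ε₀.
E = k|Q_enc|/r² = (8.99×10^9)(2.972e-6)/(0.18)² = 8.25×10^5 N/C.

|E| ≈ 8.25×10^5 N/C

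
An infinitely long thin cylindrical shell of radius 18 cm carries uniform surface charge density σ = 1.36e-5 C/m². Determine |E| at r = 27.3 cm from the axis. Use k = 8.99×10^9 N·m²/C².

E ≈ 1.01×10^6 N/C

Coaxial Gaussian cylinder, radius r = 27.3 cm, length L (r > 18 cm).
The whole shell is enclosed: λ_enc = σ·2πR = (1.36×10^-5)·2π·(0.18) = 1.538×10^-5 C/m.
By Gauss's law (flux through the curved wall only), E·2πrL = λ_enc L/ε₀.
E = 2k|λ_enc|/r = 2(8.99×10^9)(1.538×10^-5)/(0.273) = 1.01×10^6 N/C.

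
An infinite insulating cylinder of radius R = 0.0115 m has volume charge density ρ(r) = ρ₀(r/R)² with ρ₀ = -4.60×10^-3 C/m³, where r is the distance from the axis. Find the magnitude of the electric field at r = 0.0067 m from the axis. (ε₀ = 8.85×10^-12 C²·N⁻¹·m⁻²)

By cylindrical symmetry E is radial; use a coaxial Gaussian cylinder of radius 0.0067 m and length L (r < R).
λ_enc = ∫₀^r ρ(r')·2πr' dr' = (2πρ₀/R²)·r^4/4 = -1.101×10^-7 C/m.
Gauss's law: E·2πrL = λ_enc L/ε₀.
E = |λ_enc|/(2πε₀r) = (1.101e-7)/(2π·8.85×10^-12·0.0067) = 2.96e5 N/C.

|E| = 2.96×10^5 N/C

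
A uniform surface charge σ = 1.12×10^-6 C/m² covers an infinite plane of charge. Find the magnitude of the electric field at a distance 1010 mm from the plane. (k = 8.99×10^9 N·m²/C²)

By planar symmetry E is perpendicular to the sheet and uniform; use a Gaussian pillbox with flat faces of area A on each side of the sheet.
Flux Φ = 2EA and Q_enc = σA, so 2EA = σA/ε₀ ⇒ E = |σ|/(2ε₀), independent of distance.
E = 2πk|σ| = 2π(8.99×10^9)(1.12e-6) = 6.33×10^4 N/C.

E ≈ 6.33×10^4 N/C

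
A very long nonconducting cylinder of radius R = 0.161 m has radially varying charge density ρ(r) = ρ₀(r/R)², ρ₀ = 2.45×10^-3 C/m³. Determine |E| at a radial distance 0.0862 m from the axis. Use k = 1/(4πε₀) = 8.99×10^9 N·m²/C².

By cylindrical symmetry E is radial; use a coaxial Gaussian cylinder of radius 0.0862 m and length L (r < R).
Integrating ρ over the cross-section to radius r: λ_enc = (2πρ₀/R²) ∫₀^r r'^3 dr' = 2πρ₀ r^4/(4·R²) = 8.197×10^-6 C/m.
By Gauss's law (flux through the curved wall only), E·2πrL = λ_enc L/ε₀.
E = 2k|λ_enc|/r = 2(8.99×10^9)(8.197×10^-6)/(0.0862) = 1.71e6 N/C.

|E| ≈ 1.71×10^6 V/m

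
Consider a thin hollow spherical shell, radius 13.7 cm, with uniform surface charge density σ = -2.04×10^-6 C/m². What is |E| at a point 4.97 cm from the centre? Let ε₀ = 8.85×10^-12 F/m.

Symmetry ⇒ E = E(r) r̂. Gaussian sphere of radius r = 4.97 cm (inside the shell, r < 13.7 cm).
No charge lies within this surface, so Q_enc = 0 and Gauss's law gives E·4πr² = 0 ⇒ E = 0.

E = 0 (no enclosed charge)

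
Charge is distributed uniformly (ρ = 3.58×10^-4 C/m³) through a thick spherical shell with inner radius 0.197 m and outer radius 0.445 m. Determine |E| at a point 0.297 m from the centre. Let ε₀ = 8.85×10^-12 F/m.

E ≈ 2.84×10^6 N/C

Use a concentric Gaussian sphere at r = 0.297 m (within the shell material, 0.197 m < r < 0.445 m).
Only the shell between 0.197 m and r is enclosed: Q_enc = ρ·(4π/3)(r³ − a³) = (3.58×10^-4)·(4π/3)·((0.297)³ − (0.197)³) = 2.782e-5 C.
Since E is radial and uniform over the Gaussian sphere, Φ = E·4πr² = Q_enc/ε₀.
E = |Q_enc|/(4πε₀r²) = (2.782e-5)/(4π·8.85×10^-12·(0.297)²) = 2.84×10^6 N/C.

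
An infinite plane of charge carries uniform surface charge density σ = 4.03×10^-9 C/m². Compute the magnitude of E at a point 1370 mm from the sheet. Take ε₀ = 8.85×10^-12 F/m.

|E| ≈ 228 N/C

By planar symmetry E is perpendicular to the sheet and uniform; use a Gaussian pillbox with flat faces of area A on each side of the sheet.
Only the two end caps contribute flux: Φ = 2EA. With Q_enc = σA, Gauss's law gives E = |σ|/(2ε₀).
E = |σ|/(2ε₀) = (4.03×10^-9)/(2·8.85×10^-12) = 228 N/C.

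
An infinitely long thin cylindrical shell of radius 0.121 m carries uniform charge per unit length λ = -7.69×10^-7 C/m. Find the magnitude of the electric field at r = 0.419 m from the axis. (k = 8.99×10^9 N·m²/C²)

Coaxial Gaussian cylinder, radius r = 0.419 m, length L (r > 0.121 m).
The full line charge is enclosed: λ_enc = -7.69e-7 C/m.
Since E is radial and uniform over the curved surface, Φ = E·2πrL = Q_enc/ε₀ = λ_enc L/ε₀.
E = 2k|λ_enc|/r = 2(8.99×10^9)(7.69e-7)/(0.419) = 3.30e4 N/C.

|E| = 3.30×10^4 N/C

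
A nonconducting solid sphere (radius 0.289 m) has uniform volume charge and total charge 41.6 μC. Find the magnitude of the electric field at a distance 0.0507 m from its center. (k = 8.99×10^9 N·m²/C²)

7.86×10^5 N/C

Use a concentric Gaussian sphere at r = 0.0507 m (r < R).
For a uniform sphere the enclosed fraction is (r/R)³, so Q_enc = (41.6 μC)(0.0507/0.289)³ = 2.246e-7 C.
Since E is radial and uniform over the Gaussian sphere, Φ = E·4πr² = Q_enc/ε₀.
E = k|Q_enc|/r² = (8.99×10^9)(2.246e-7)/(0.0507)² = 7.86×10^5 N/C.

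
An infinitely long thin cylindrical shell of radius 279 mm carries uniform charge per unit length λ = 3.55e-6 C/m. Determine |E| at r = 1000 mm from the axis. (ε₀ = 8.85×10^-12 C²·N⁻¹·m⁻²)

E = 6.38×10^4 V/m

Choose a coaxial cylinder of radius r = 1000 mm (arbitrary length L) as the Gaussian surface (r > 279 mm).
The full line charge is enclosed: λ_enc = 3.55e-6 C/m.
Gauss's law: E·2πrL = λ_enc L/ε₀.
E = |λ_enc|/(2πε₀r) = (3.55×10^-6)/(2π·8.85×10^-12·1) = 6.38×10^4 N/C.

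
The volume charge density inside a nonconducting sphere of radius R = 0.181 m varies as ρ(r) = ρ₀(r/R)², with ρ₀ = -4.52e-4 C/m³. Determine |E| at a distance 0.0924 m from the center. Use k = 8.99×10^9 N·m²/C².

E = 2.46×10^5 V/m

Use a concentric Gaussian sphere at r = 0.0924 m (r < R).
Q_enc = ∫₀^r ρ(r')·4πr'² dr' = (4πρ₀/R²) ∫₀^r r'^4 dr' = 4πρ₀ r^5/(5·R²) = -2.336e-7 C.
Applying ∮E·dA = Q_enc/ε₀ with Φ = E(4πr²):
E = k|Q_enc|/r² = (8.99×10^9)(2.336×10^-7)/(0.0924)² = 2.46e5 N/C.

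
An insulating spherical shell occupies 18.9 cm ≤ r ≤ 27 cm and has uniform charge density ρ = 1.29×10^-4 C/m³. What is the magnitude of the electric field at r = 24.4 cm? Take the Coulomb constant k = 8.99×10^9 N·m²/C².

By spherical symmetry E is radial; choose a Gaussian sphere of radius r = 24.4 cm (within the shell material, 18.9 cm < r < 27 cm).
Only the shell between 18.9 cm and r is enclosed: Q_enc = ρ·(4π/3)(r³ − a³) = (1.29×10^-4)·(4π/3)·((0.244)³ − (0.189)³) = 4.202×10^-6 C.
Gauss's law: E·4πr² = Q_enc/ε₀.
E = k|Q_enc|/r² = (8.99×10^9)(4.202×10^-6)/(0.244)² = 6.34×10^5 N/C.

6.34e5 V/m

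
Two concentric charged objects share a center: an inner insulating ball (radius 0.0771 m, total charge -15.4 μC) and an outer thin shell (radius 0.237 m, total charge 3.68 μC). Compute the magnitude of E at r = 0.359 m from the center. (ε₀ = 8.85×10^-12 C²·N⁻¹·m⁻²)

E ≈ 8.18e5 N/C

Symmetry ⇒ E = E(r) r̂. Gaussian sphere of radius r = 0.359 m (r > 0.237 m, enclosing both).
Q_enc = (-15.4 μC) + (3.68 μC) = -1.172×10^-5 C.
Since E is radial and uniform over the Gaussian sphere, Φ = E·4πr² = Q_enc/ε₀.
E = |Q_enc|/(4πε₀r²) = (1.172×10^-5)/(4π·8.85×10^-12·(0.359)²) = 8.18×10^5 N/C.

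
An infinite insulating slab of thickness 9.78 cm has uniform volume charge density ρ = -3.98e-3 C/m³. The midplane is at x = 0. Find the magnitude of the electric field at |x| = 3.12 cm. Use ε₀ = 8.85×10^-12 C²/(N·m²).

|E| ≈ 1.40×10^7 V/m

By symmetry E is perpendicular to the slab. A Gaussian pillbox from −3.12 cm to +3.12 cm (face area A) lies entirely within the slab.
Q_enc = ρ·(2x)·A and flux = 2EA, so 2EA = 2ρxA/ε₀ ⇒ E = |ρ|x/ε₀.
E = (3.98×10^-3)(0.0312)/(8.85×10^-12) = 1.40e7 N/C.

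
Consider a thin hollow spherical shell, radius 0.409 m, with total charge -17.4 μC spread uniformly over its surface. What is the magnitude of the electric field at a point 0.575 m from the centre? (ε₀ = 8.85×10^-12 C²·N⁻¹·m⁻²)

Take a concentric spherical Gaussian surface of radius r = 0.575 m (r > 0.409 m).
The entire shell is enclosed: Q_enc = -1.74×10^-5 C.
Gauss's law: E·4πr² = Q_enc/ε₀.
E = |Q_enc|/(4πε₀r²) = (1.74×10^-5)/(4π·8.85×10^-12·(0.575)²) = 4.73×10^5 N/C.

4.73×10^5 V/m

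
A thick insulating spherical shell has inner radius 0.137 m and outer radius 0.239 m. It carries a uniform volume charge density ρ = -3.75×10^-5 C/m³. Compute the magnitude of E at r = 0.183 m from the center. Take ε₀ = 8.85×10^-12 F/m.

E ≈ 1.50×10^5 N/C

By spherical symmetry E is radial; choose a Gaussian sphere of radius r = 0.183 m (within the shell material, 0.137 m < r < 0.239 m).
Only the shell between 0.137 m and r is enclosed: Q_enc = ρ·(4π/3)(r³ − a³) = (-3.75×10^-5)·(4π/3)·((0.183)³ − (0.137)³) = -5.588e-7 C.
Applying ∮E·dA = Q_enc/ε₀ with Φ = E(4πr²):
E = |Q_enc|/(4πε₀r²) = (5.588×10^-7)/(4π·8.85×10^-12·(0.183)²) = 1.50×10^5 N/C.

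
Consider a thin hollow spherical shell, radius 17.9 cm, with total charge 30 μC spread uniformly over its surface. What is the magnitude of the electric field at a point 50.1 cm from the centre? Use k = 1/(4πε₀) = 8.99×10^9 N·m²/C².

E = 1.07e6 N/C

By spherical symmetry E is radial; choose a Gaussian sphere of radius r = 50.1 cm (r > 17.9 cm).
The entire shell is enclosed: Q_enc = 3.00e-5 C.
Gauss's law: E·4πr² = Q_enc/ε₀.
E = k|Q_enc|/r² = (8.99×10^9)(3.00×10^-5)/(0.501)² = 1.07e6 N/C.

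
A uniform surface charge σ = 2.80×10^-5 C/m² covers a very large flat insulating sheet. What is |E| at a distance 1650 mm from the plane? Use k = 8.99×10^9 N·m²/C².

E ≈ 1.58×10^6 N/C

The symmetry is planar: E is normal to the sheet and the same magnitude on both sides. Take a pillbox straddling the sheet with end-cap area A.
Only the two end caps contribute flux: Φ = 2EA. With Q_enc = σA, Gauss's law gives E = |σ|/(2ε₀).
E = 2πk|σ| = 2π(8.99×10^9)(2.80e-5) = 1.58×10^6 N/C.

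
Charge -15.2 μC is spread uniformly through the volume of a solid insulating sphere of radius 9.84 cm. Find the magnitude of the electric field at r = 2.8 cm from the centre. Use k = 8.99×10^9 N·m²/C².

Take a concentric spherical Gaussian surface of radius r = 2.8 cm (r < R).
Only the charge within r is enclosed: Q_enc = Q·(r/R)³ = (-15.2 μC)·(2.8 cm/9.84 cm)³ = -3.502×10^-7 C.
Since E is radial and uniform over the Gaussian sphere, Φ = E·4πr² = Q_enc/ε₀.
E = k|Q_enc|/r² = (8.99×10^9)(3.502e-7)/(0.028)² = 4.02e6 N/C.

|E| ≈ 4.02e6 V/m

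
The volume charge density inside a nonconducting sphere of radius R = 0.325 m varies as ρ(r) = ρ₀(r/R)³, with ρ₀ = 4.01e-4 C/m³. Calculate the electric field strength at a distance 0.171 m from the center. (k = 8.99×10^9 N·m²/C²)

E ≈ 1.88×10^5 N/C

By spherical symmetry E is radial; choose a Gaussian sphere of radius r = 0.171 m (r < R).
Integrate the density: Q_enc = 4π ∫₀^r ρ₀(r'/R)^3 r'² dr' = 4πρ₀ r^6/(6·R³) = 6.117e-7 C.
By Gauss's law, ∮E·dA = E·4πr² = Q_enc/ε₀.
E = k|Q_enc|/r² = (8.99×10^9)(6.117×10^-7)/(0.171)² = 1.88×10^5 N/C.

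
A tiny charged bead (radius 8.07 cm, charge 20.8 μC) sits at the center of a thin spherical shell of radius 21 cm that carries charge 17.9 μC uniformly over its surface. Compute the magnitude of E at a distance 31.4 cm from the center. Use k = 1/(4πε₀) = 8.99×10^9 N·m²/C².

|E| ≈ 3.53×10^6 N/C

Take a concentric spherical Gaussian surface of radius r = 31.4 cm (r > 21 cm, enclosing both).
Q_enc = (20.8 μC) + (17.9 μC) = 3.87×10^-5 C.
Gauss's law: E·4πr² = Q_enc/ε₀.
E = k|Q_enc|/r² = (8.99×10^9)(3.87e-5)/(0.314)² = 3.53×10^6 N/C.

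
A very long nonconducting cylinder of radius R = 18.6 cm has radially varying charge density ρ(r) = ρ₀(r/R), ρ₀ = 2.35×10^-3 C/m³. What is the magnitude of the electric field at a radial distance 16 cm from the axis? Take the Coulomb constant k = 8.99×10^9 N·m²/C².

By cylindrical symmetry E is radial; use a coaxial Gaussian cylinder of radius 16 cm and length L (r < R).
Integrating ρ over the cross-section to radius r: λ_enc = (2πρ₀/R) ∫₀^r r'^2 dr' = 2πρ₀ r^3/(3·R) = 1.084e-4 C/m.
By Gauss's law (flux through the curved wall only), E·2πrL = λ_enc L/ε₀.
E = 2k|λ_enc|/r = 2(8.99×10^9)(1.084e-4)/(0.16) = 1.22×10^7 N/C.

1.22e7 V/m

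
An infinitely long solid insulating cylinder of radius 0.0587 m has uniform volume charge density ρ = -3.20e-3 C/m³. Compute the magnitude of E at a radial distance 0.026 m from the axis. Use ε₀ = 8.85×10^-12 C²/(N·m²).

Choose a coaxial cylinder of radius r = 0.026 m (arbitrary length L) as the Gaussian surface (r < R).
Charge inside radius r per length L is ρ·πr²·L, so λ_enc = ρπr² = -6.796×10^-6 C/m.
Applying ∮E·dA = Q_enc/ε₀ with the end caps contributing no flux:
E = |λ_enc|/(2πε₀r) = (6.796×10^-6)/(2π·8.85×10^-12·0.026) = 4.70e6 N/C.

|E| ≈ 4.70×10^6 N/C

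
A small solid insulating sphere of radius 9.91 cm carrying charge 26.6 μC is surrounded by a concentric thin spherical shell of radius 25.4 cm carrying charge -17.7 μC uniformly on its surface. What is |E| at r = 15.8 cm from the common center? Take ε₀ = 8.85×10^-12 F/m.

|E| ≈ 9.58×10^6 V/m

Take a concentric spherical Gaussian surface of radius r = 15.8 cm (between the bodies, 9.91 cm < r < 25.4 cm).
Only the inner charge is enclosed; the outer shell contributes nothing inside itself. Q_enc = 26.6 μC = 2.66×10^-5 C.
Applying ∮E·dA = Q_enc/ε₀ with Φ = E(4πr²):
E = |Q_enc|/(4πε₀r²) = (2.66e-5)/(4π·8.85×10^-12·(0.158)²) = 9.58×10^6 N/C.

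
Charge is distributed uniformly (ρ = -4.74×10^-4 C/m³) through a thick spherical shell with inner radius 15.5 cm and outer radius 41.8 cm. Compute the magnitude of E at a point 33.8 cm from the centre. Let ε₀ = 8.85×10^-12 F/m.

5.45e6 V/m

By spherical symmetry E is radial; choose a Gaussian sphere of radius r = 33.8 cm (within the shell material, 15.5 cm < r < 41.8 cm).
Enclosed charge is the volume from a to r: Q_enc = (4π/3)ρ(r³ − a³) = -6.927×10^-5 C.
Since E is radial and uniform over the Gaussian sphere, Φ = E·4πr² = Q_enc/ε₀.
E = |Q_enc|/(4πε₀r²) = (6.927×10^-5)/(4π·8.85×10^-12·(0.338)²) = 5.45×10^6 N/C.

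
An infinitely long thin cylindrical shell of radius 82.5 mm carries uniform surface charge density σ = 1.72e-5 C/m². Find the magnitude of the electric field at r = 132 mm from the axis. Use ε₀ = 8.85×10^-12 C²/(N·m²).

E ≈ 1.21×10^6 N/C

Coaxial Gaussian cylinder, radius r = 132 mm, length L (r > 82.5 mm).
The whole shell is enclosed: λ_enc = σ·2πR = (1.72e-5)·2π·(0.0825) = 8.916×10^-6 C/m.
Gauss's law: E·2πrL = λ_enc L/ε₀.
E = |λ_enc|/(2πε₀r) = (8.916×10^-6)/(2π·8.85×10^-12·0.132) = 1.21×10^6 N/C.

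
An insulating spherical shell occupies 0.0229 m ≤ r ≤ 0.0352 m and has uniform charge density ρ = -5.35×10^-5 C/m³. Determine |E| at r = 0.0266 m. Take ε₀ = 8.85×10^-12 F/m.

E ≈ 1.94×10^4 V/m

By spherical symmetry E is radial; choose a Gaussian sphere of radius r = 0.0266 m (within the shell material, 0.0229 m < r < 0.0352 m).
Only the shell between 0.0229 m and r is enclosed: Q_enc = ρ·(4π/3)(r³ − a³) = (-5.35×10^-5)·(4π/3)·((0.0266)³ − (0.0229)³) = -1.527×10^-9 C.
By Gauss's law, ∮E·dA = E·4πr² = Q_enc/ε₀.
E = |Q_enc|/(4πε₀r²) = (1.527e-9)/(4π·8.85×10^-12·(0.0266)²) = 1.94×10^4 N/C.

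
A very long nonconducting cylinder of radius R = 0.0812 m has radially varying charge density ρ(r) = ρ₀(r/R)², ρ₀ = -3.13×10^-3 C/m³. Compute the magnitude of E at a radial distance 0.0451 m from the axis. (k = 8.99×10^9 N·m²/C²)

Take a coaxial cylindrical Gaussian surface of radius r = 0.0451 m and length L (r < R).
Integrating ρ over the cross-section to radius r: λ_enc = (2πρ₀/R²) ∫₀^r r'^3 dr' = 2πρ₀ r^4/(4·R²) = -3.085×10^-6 C/m.
Applying ∮E·dA = Q_enc/ε₀ with the end caps contributing no flux:
E = 2k|λ_enc|/r = 2(8.99×10^9)(3.085×10^-6)/(0.0451) = 1.23×10^6 N/C.

1.23e6 N/C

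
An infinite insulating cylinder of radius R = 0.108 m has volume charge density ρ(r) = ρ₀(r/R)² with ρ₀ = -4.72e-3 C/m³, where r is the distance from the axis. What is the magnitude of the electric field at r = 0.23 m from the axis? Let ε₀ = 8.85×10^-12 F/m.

6.76×10^6 N/C

By cylindrical symmetry E is radial; use a coaxial Gaussian cylinder of radius 0.23 m and length L (r > R, full charge per length enclosed).
λ_enc = 2π ∫₀^R ρ₀(r'/R)^2 r' dr' = 2πρ₀R²/4 = -8.648e-5 C/m.
Applying ∮E·dA = Q_enc/ε₀ with the end caps contributing no flux:
E = |λ_enc|/(2πε₀r) = (8.648×10^-5)/(2π·8.85×10^-12·0.23) = 6.76e6 N/C.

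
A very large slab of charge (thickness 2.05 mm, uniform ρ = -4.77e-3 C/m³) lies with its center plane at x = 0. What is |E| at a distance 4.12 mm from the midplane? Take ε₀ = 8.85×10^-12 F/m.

E ≈ 5.52e5 N/C

The point |x| = 4.12 mm lies outside the slab (half-thickness 0.001025 m). A symmetric pillbox spanning the full slab encloses Q_enc = ρ·d·A.
Flux = 2EA ⇒ E = |ρ|d/(2ε₀), independent of distance outside.
E = (4.77e-3)(0.00205)/(2·8.85×10^-12) = 5.52×10^5 N/C.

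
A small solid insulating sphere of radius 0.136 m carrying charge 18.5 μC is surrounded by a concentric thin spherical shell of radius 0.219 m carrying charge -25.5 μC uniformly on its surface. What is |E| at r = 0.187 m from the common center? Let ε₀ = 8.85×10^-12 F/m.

|E| ≈ 4.76×10^6 N/C

Take a concentric spherical Gaussian surface of radius r = 0.187 m (between the bodies, 0.136 m < r < 0.219 m).
Only the inner charge is enclosed; the outer shell contributes nothing inside itself. Q_enc = 18.5 μC = 1.85e-5 C.
Applying ∮E·dA = Q_enc/ε₀ with Φ = E(4πr²):
E = |Q_enc|/(4πε₀r²) = (1.85×10^-5)/(4π·8.85×10^-12·(0.187)²) = 4.76×10^6 N/C.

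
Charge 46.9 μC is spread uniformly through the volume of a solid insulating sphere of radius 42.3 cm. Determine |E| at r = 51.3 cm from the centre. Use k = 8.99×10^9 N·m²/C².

Symmetry ⇒ E = E(r) r̂. Gaussian sphere of radius r = 51.3 cm (r > R, so the entire charge is enclosed).
Q_enc = 46.9 μC = 4.69×10^-5 C.
Applying ∮E·dA = Q_enc/ε₀ with Φ = E(4πr²):
E = k|Q_enc|/r² = (8.99×10^9)(4.69×10^-5)/(0.513)² = 1.60e6 N/C.

1.60×10^6 N/C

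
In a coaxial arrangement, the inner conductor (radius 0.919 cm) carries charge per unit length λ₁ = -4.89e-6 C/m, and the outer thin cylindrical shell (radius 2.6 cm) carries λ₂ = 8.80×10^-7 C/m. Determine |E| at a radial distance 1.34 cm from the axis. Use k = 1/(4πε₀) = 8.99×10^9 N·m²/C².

Take a coaxial cylindrical Gaussian surface of radius r = 1.34 cm and length L (between the conductors, 0.919 cm < r < 2.6 cm).
The shell at 2.6 cm lies outside the Gaussian surface, so λ_enc = λ₁ = -4.89×10^-6 C/m.
By Gauss's law (flux through the curved wall only), E·2πrL = λ_enc L/ε₀.
E = 2k|λ_enc|/r = 2(8.99×10^9)(4.89×10^-6)/(0.0134) = 6.56×10^6 N/C.

6.56×10^6 N/C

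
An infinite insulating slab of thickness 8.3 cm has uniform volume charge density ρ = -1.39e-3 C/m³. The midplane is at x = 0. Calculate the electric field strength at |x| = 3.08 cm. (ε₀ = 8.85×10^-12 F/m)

4.84×10^6 V/m

By symmetry E is perpendicular to the slab. A Gaussian pillbox from −3.08 cm to +3.08 cm (face area A) lies entirely within the slab.
Q_enc = ρ·(2x)·A and flux = 2EA, so 2EA = 2ρxA/ε₀ ⇒ E = |ρ|x/ε₀.
E = (1.39×10^-3)(0.0308)/(8.85×10^-12) = 4.84e6 N/C.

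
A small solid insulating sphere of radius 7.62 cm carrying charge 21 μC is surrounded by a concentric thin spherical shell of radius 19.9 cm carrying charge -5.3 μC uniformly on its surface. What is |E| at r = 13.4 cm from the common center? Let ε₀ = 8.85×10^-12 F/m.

E ≈ 1.05e7 N/C

By spherical symmetry E is radial; choose a Gaussian sphere of radius r = 13.4 cm (between the bodies, 7.62 cm < r < 19.9 cm).
Only the inner charge is enclosed; the outer shell contributes nothing inside itself. Q_enc = 21 μC = 2.10×10^-5 C.
By Gauss's law, ∮E·dA = E·4πr² = Q_enc/ε₀.
E = |Q_enc|/(4πε₀r²) = (2.10×10^-5)/(4π·8.85×10^-12·(0.134)²) = 1.05×10^7 N/C.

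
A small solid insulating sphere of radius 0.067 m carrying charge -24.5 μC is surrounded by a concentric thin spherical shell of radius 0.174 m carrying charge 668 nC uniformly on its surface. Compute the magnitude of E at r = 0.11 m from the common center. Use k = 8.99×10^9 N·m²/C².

Take a concentric spherical Gaussian surface of radius r = 0.11 m (between the bodies, 0.067 m < r < 0.174 m).
Only the inner charge is enclosed; the outer shell contributes nothing inside itself. Q_enc = -24.5 μC = -2.45×10^-5 C.
Applying ∮E·dA = Q_enc/ε₀ with Φ = E(4πr²):
E = k|Q_enc|/r² = (8.99×10^9)(2.45e-5)/(0.11)² = 1.82×10^7 N/C.

|E| ≈ 1.82×10^7 N/C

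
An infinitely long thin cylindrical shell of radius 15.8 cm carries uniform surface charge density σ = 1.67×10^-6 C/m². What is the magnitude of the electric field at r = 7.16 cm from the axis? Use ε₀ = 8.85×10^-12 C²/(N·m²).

E = 0

Take a coaxial cylindrical Gaussian surface of radius r = 7.16 cm and length L (r < 15.8 cm, inside the shell).
No charge is enclosed, so Gauss's law gives E·2πrL = 0 ⇒ E = 0.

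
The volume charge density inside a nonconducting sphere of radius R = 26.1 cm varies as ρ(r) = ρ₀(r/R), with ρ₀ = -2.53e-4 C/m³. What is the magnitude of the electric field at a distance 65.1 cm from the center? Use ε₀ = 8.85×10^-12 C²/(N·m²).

Symmetry ⇒ E = E(r) r̂. Gaussian sphere of radius r = 65.1 cm (r > R, all charge enclosed).
Q_enc = 4π ∫₀^R ρ₀(r'/R)^1 r'² dr' = 4πρ₀R³/4 = -1.413×10^-5 C.
Applying ∮E·dA = Q_enc/ε₀ with Φ = E(4πr²):
E = |Q_enc|/(4πε₀r²) = (1.413×10^-5)/(4π·8.85×10^-12·(0.651)²) = 3.00e5 N/C.

E ≈ 3.00e5 N/C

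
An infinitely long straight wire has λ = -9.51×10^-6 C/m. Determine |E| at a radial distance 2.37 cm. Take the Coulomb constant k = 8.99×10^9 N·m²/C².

7.21×10^6 V/m

Choose a coaxial cylinder of radius r = 2.37 cm (arbitrary length L) as the Gaussian surface.
Q_enc = λL, so λ_enc = -9.51×10^-6 C/m.
Applying ∮E·dA = Q_enc/ε₀ with the end caps contributing no flux:
E = 2k|λ_enc|/r = 2(8.99×10^9)(9.51e-6)/(0.0237) = 7.21×10^6 N/C.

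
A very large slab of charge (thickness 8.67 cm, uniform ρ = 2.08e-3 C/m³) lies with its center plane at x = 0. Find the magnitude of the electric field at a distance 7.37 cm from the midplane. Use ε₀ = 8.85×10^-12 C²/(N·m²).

The point |x| = 7.37 cm lies outside the slab (half-thickness 0.04335 m). A symmetric pillbox spanning the full slab encloses Q_enc = ρ·d·A.
Flux = 2EA ⇒ E = |ρ|d/(2ε₀), independent of distance outside.
E = (2.08×10^-3)(0.0867)/(2·8.85×10^-12) = 1.02×10^7 N/C.

|E| = 1.02×10^7 N/C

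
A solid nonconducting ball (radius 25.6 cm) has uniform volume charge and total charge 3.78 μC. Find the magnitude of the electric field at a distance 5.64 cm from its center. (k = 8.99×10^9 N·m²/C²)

E ≈ 1.14e5 N/C

Symmetry ⇒ E = E(r) r̂. Gaussian sphere of radius r = 5.64 cm (r < R).
Only the charge within r is enclosed: Q_enc = Q·(r/R)³ = (3.78 μC)·(5.64 cm/25.6 cm)³ = 4.042×10^-8 C.
Applying ∮E·dA = Q_enc/ε₀ with Φ = E(4πr²):
E = k|Q_enc|/r² = (8.99×10^9)(4.042e-8)/(0.0564)² = 1.14e5 N/C.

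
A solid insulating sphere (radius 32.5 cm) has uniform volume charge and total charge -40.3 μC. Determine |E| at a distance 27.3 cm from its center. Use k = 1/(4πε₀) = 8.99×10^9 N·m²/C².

Use a concentric Gaussian sphere at r = 27.3 cm (r < R).
For a uniform sphere the enclosed fraction is (r/R)³, so Q_enc = (-40.3 μC)(0.273/0.325)³ = -2.389e-5 C.
Since E is radial and uniform over the Gaussian sphere, Φ = E·4πr² = Q_enc/ε₀.
E = k|Q_enc|/r² = (8.99×10^9)(2.389×10^-5)/(0.273)² = 2.88×10^6 N/C.

E ≈ 2.88×10^6 V/m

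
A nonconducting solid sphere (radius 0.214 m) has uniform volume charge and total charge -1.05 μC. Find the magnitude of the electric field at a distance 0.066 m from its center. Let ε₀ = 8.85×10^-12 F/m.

Use a concentric Gaussian sphere at r = 0.066 m (r < R).
For a uniform sphere the enclosed fraction is (r/R)³, so Q_enc = (-1.05 μC)(0.066/0.214)³ = -3.08e-8 C.
Applying ∮E·dA = Q_enc/ε₀ with Φ = E(4πr²):
E = |Q_enc|/(4πε₀r²) = (3.08×10^-8)/(4π·8.85×10^-12·(0.066)²) = 6.36e4 N/C.

|E| = 6.36×10^4 N/C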